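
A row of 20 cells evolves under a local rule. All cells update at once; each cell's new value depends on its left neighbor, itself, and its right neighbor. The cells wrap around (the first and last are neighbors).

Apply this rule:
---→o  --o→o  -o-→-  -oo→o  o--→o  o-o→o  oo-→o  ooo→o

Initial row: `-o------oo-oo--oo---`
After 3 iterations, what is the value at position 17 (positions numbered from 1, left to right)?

o

o-oooooooooooooooooo
oooooooooooooooooooo
oooooooooooooooooooo
position 17 holds o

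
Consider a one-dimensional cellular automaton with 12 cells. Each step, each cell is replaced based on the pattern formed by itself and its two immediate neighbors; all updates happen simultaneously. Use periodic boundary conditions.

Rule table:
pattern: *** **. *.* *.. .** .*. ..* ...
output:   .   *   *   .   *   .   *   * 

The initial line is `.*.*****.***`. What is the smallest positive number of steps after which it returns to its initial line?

12

*.**...***.*
****.***.***
...***.***..
****.***.*.*
...***.**.**
.***.*******
**.***.....*
.***.*.*****
**.**.**...*
.*******.***
**.....***.*
.*.*****.***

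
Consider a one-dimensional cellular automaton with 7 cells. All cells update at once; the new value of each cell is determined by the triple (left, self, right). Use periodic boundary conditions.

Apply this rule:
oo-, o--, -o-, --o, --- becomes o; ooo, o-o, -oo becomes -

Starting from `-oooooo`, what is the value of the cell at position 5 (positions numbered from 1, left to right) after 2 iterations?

iteration 1: ------o
iteration 2: ooooooo
position 5 holds o

o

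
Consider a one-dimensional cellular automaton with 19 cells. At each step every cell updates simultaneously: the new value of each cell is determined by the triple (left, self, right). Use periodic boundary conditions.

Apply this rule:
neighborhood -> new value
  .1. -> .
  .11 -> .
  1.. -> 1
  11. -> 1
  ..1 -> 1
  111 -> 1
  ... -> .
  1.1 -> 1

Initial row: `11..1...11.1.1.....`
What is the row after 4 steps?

1.1.111.1.1.11.1.1.

.111.1.1.11.1.1...1
1.111.1.1.11.1.1.1.
.1.111.1.1.11.1.1.1
1.1.111.1.1.11.1.1.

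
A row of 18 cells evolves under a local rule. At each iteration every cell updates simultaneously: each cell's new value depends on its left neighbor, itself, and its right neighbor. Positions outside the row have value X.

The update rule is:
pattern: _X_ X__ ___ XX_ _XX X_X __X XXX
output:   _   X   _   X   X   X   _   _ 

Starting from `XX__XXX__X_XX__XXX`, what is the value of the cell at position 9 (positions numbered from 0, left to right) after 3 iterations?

X

iteration 1: _XX_X_XX__XXXX_X__
iteration 2: XXXX_XXXX_X__XX_X_
iteration 3: ___XXX__XX_X_XXX_X
position 9 holds X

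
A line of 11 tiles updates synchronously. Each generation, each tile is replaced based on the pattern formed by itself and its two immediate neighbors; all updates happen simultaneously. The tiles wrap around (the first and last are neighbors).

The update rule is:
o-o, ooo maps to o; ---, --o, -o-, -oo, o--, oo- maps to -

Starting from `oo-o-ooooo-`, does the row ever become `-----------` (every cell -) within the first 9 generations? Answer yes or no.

--o-o-ooo-o
---o-o-o-o-
----o-o-o--
-----o-o---
------o----
-----------
all cells are - at generation 6

yes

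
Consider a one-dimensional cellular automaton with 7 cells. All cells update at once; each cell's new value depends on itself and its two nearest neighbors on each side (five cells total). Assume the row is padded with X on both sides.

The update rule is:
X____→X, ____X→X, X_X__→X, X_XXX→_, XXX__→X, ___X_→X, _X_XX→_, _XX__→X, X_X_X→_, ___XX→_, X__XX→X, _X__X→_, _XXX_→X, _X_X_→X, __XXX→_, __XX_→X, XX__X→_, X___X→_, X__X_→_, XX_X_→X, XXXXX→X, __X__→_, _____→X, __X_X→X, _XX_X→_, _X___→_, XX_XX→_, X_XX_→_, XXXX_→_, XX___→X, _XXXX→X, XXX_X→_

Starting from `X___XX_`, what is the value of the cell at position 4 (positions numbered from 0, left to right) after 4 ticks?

X

XX__X__
_X____X
XX_XX__
____X_X
position 4 holds X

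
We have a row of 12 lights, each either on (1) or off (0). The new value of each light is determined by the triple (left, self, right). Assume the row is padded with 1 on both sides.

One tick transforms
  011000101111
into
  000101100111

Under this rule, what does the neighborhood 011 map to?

0

At position 1 the neighborhood is 011; the next row has 0 there.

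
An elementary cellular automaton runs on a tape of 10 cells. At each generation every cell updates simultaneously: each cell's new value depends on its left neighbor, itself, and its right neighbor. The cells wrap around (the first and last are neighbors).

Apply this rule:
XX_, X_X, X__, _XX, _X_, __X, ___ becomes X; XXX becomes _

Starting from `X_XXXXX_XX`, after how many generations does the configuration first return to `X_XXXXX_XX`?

XXX___XXX_
X_XXXXX_XX

2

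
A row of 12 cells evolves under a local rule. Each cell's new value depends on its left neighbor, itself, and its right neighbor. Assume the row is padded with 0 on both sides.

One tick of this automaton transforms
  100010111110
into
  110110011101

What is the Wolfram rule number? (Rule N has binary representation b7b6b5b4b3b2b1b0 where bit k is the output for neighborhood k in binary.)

position 7: 111 → 1  (bit 7 = 1)
position 10: 110 → 0  (bit 6 = 0)
position 5: 101 → 0  (bit 5 = 0)
position 1: 100 → 1  (bit 4 = 1)
position 6: 011 → 0  (bit 3 = 0)
position 0: 010 → 1  (bit 2 = 1)
position 3: 001 → 1  (bit 1 = 1)
position 2: 000 → 0  (bit 0 = 0)
bits b7..b0 = 10010110 = 150

150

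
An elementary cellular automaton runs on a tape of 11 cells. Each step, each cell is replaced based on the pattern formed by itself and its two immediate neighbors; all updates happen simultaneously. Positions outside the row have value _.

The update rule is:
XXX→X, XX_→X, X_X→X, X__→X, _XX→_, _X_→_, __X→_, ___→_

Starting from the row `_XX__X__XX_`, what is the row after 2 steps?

___XX__X__X

__XX__X__XX
___XX__X__X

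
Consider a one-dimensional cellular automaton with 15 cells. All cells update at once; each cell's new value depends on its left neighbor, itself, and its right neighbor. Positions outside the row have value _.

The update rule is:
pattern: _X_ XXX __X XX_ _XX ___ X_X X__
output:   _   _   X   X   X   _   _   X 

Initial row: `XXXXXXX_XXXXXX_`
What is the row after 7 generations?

_______X_______

X_____X_X____XX
_X___X___X__XXX
X_X_X_X_X_XXX_X
__________X_X__
_________X___X_
________X_X_X_X
_______X_______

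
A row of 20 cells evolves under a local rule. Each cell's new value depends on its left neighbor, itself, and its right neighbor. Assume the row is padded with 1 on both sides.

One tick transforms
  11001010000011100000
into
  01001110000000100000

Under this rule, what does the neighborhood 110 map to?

At position 1 the neighborhood is 110; the next row has 1 there.

1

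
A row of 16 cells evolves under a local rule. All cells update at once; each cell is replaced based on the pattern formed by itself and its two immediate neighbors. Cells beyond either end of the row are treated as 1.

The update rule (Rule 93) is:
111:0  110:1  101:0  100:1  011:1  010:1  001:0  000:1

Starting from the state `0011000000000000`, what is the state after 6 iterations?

iteration 1: 1011111111111110
iteration 2: 1010000000000010
iteration 3: 1011111111111010
iteration 4: 1010000000001010
iteration 5: 1011111111101010
iteration 6: 1010000000101010

1010000000101010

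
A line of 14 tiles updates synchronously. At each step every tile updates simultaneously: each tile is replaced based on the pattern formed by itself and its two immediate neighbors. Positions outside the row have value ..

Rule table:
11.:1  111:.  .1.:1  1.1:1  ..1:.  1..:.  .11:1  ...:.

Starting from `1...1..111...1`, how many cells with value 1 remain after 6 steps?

6

1...1..1.1...1
1...1..111...1  (repeats step 0; period 2)
step 6: 1...1..111...1
count of 1: 6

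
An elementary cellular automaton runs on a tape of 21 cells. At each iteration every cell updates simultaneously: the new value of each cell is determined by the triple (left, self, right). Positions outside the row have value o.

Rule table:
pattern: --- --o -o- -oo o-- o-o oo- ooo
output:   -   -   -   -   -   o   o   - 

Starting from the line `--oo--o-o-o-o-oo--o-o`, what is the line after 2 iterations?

--------o-o-o-o-----o

---o---o-o-o-o-o---o-
--------o-o-o-o-----o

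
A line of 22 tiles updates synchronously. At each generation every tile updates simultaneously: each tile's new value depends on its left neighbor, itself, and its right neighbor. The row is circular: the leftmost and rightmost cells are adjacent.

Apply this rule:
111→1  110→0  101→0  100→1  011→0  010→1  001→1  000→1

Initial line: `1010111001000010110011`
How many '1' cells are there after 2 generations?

0010010111111110001101
1111110011111101110001
count of 1: 16

16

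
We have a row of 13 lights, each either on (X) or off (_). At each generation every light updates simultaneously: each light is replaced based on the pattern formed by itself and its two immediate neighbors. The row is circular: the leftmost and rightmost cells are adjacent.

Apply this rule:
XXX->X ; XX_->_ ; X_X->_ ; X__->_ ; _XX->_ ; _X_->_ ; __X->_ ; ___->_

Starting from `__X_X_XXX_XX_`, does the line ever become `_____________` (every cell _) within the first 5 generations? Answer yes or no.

yes

_______X_____
_____________
all cells are _ at generation 2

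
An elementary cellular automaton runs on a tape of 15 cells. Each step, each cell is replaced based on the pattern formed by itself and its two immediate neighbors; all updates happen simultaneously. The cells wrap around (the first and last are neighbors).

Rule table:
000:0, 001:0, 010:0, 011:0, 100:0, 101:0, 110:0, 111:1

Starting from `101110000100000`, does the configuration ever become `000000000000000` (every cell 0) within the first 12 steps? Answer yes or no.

step 1: 000100000000000
step 2: 000000000000000
all cells are 0 at step 2

yes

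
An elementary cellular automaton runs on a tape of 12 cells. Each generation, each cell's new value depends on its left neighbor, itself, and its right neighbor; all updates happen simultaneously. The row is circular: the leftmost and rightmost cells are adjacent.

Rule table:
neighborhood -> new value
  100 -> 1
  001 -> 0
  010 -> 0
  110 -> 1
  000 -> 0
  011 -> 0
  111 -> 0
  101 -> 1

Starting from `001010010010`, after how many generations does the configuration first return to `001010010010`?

000101001001
100010100100
010001010010
001000101001
100100010100
010010001010
001001000101
100100100010
010010010001
101001001000
010100100100
001010010010

12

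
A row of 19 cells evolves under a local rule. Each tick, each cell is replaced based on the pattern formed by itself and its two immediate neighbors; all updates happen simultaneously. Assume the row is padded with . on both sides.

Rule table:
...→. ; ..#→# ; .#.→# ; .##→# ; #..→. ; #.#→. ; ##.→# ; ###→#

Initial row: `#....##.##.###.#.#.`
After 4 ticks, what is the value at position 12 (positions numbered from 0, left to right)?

#...###.##.###.#.#.
#..####.##.###.#.#.
#.#####.##.###.#.#.
#.#####.##.###.#.#.
position 12 holds #

#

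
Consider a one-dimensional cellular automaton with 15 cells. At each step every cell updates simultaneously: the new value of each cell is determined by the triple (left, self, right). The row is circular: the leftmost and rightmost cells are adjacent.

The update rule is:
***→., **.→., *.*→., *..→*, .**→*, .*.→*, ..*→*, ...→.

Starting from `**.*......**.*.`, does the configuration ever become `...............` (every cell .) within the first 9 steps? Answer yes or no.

no

*..**....**..*.
****.*..**.***.
*....****..*...
**..**...****.*
..***.*.**....*
***...*.*.*..**
...*.**.*.****.
..**.*..*.*...*
***..****.**.**
step 9 is ***..****.**.**, still not uniform .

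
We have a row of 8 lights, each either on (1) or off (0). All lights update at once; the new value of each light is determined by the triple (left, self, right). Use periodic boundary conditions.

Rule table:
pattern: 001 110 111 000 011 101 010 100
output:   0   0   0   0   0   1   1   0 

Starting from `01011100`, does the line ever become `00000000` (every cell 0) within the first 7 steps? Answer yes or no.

01100000
00000000
all cells are 0 at step 2

yes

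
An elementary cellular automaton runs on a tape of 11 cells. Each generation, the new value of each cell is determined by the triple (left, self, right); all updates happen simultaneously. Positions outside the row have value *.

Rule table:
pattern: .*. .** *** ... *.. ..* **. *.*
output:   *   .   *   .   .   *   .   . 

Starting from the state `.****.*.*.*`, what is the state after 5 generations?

generation 1: ..**..*.*..
generation 2: .*...**.*.*
generation 3: .*..*...*..
generation 4: .*.**..**.*
generation 5: .*....*....

.*....*....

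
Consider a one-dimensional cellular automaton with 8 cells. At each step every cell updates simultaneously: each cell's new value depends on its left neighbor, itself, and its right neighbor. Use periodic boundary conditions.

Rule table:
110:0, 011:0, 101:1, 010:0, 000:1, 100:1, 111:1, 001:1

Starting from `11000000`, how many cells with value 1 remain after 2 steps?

6

step 1: 00111111
step 2: 11011110
count of 1: 6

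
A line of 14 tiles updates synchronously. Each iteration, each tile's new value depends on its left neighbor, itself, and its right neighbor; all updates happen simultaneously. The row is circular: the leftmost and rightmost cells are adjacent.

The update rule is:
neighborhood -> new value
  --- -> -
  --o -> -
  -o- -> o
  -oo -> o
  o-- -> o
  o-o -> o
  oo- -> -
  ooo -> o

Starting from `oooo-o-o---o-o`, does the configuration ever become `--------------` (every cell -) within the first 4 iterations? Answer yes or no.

no

ooo-ooooo--ooo
oo-ooooo-o-ooo
o-ooooo-oooooo
-ooooo-ooooooo
iteration 4 is -ooooo-ooooooo, still not uniform -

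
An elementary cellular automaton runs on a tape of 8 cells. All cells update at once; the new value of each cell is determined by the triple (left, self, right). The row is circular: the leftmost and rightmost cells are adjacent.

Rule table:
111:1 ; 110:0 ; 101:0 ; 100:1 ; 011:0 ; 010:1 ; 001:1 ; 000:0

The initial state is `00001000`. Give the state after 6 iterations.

00101010

iteration 1: 00011100
iteration 2: 00101010
iteration 3: 01101011
iteration 4: 00001000  (repeats iteration 0; period 4)
iteration 6: 00101010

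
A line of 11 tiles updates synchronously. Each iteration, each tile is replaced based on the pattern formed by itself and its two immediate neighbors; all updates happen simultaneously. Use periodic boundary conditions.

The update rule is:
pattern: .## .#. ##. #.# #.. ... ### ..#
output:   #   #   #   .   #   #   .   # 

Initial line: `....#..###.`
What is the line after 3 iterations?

iteration 1: ########.##
iteration 2: .......#.#.
iteration 3: ########.##

########.##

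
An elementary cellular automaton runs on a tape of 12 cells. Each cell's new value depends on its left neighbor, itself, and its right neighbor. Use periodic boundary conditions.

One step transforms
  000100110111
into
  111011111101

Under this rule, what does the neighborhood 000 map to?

At position 1 the neighborhood is 000; the next row has 1 there.

1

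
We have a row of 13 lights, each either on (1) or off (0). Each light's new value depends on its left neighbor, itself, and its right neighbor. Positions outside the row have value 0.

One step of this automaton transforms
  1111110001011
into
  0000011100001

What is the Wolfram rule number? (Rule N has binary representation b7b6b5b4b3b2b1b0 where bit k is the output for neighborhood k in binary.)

81

position 1: 111 → 0  (bit 7 = 0)
position 5: 110 → 1  (bit 6 = 1)
position 10: 101 → 0  (bit 5 = 0)
position 6: 100 → 1  (bit 4 = 1)
position 0: 011 → 0  (bit 3 = 0)
position 9: 010 → 0  (bit 2 = 0)
position 8: 001 → 0  (bit 1 = 0)
position 7: 000 → 1  (bit 0 = 1)
bits b7..b0 = 01010001 = 81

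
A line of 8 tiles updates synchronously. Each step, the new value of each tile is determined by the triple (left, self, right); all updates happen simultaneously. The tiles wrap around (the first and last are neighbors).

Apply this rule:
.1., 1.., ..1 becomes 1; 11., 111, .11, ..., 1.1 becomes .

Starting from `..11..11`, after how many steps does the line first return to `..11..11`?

2

11..11..
..11..11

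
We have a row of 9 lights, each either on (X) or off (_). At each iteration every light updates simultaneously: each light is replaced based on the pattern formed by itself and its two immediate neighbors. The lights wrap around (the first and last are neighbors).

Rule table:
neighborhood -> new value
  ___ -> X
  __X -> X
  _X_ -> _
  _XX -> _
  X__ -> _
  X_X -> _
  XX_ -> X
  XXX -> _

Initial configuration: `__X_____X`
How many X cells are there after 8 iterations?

_X__XXXX_
X__X___X_
__X__XX__
XX__X_X_X
_X_X_____
X____XXXX
X_XXX____
____X_XXX
count of X: 4

4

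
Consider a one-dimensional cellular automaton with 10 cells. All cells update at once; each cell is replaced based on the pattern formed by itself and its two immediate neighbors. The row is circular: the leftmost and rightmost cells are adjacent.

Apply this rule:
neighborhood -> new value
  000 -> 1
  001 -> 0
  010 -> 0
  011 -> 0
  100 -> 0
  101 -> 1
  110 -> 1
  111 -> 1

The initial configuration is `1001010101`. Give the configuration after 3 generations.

0000001010

1000101010
0010010101
0000001010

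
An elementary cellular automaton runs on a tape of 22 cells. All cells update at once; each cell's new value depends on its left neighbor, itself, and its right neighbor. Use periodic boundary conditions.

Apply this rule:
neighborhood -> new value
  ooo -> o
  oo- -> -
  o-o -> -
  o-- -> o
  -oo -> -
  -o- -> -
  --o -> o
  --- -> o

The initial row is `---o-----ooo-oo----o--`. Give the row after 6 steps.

oo---ooo---oo----ooo-o

ooo-ooooo-o----oooo-oo
oo---ooo---oooo-oo---o
o-ooo-o-ooo-oo----ooo-
---o-----o----oooo-o--
ooo-ooooo-oooo-oo---oo
oo---ooo---oo----ooo-o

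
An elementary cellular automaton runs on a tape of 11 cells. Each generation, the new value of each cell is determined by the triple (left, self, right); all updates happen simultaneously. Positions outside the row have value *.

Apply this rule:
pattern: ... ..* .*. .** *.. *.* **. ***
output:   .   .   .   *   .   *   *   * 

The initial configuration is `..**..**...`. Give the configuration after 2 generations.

generation 1: ..**..**...  (fixed point — unchanged through generation 2)

..**..**...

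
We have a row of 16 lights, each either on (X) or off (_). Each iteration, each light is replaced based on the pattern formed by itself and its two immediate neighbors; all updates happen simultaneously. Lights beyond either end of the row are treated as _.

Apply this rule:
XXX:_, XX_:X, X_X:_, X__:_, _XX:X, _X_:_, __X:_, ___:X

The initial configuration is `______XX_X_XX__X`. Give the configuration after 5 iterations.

__X___XX___XX_XX

iteration 1: XXXXX_XX___XX___
iteration 2: X___X_XX_X_XX_XX
iteration 3: __X___XX___XX_XX
iteration 4: X___X_XX_X_XX_XX  (repeats iteration 2; period 2)
iteration 5: __X___XX___XX_XX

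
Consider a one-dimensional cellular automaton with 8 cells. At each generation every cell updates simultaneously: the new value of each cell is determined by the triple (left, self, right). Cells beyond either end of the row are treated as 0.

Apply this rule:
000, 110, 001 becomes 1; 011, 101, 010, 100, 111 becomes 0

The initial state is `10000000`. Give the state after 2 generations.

11000001

00111111
11000001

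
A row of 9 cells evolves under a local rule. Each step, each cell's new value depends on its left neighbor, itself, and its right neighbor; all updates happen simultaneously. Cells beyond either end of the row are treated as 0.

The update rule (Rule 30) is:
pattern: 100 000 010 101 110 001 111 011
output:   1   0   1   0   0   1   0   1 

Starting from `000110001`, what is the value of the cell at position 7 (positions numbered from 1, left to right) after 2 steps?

0

001101011
011001010
position 7 holds 0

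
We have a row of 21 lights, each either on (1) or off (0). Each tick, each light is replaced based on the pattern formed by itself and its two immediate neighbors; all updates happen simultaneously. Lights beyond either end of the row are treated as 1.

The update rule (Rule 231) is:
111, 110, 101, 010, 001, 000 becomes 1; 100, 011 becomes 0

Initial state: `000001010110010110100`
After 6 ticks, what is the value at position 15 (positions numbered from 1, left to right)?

011111111010111011101
101111111111011101110
110111111111101110111
111011111111110111011
111101111111111011101
111110111111111101110
position 15 holds 1

1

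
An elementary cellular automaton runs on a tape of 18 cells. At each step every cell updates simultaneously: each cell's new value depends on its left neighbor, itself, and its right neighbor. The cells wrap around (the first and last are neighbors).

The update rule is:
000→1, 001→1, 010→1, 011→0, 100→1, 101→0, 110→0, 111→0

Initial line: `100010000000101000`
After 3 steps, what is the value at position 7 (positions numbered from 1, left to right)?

1

111111111111101111
000000000000000000
111111111111111111
position 7 holds 1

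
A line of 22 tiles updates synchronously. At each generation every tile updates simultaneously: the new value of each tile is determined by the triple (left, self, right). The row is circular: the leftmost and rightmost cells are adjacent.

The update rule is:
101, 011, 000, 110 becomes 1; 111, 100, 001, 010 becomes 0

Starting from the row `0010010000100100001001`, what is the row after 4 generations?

0000000110000001100000
1111110110111101101111
0000011111100111111000
1111010000100100001011

1111010000100100001011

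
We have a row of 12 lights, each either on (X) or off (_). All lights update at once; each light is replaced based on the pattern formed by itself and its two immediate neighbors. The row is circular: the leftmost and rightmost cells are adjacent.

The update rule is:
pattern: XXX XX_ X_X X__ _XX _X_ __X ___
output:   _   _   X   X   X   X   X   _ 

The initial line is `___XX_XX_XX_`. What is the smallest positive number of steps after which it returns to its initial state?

__XX_XX_XX_X
XXX_XX_XX_XX
___XX_XX_XX_

3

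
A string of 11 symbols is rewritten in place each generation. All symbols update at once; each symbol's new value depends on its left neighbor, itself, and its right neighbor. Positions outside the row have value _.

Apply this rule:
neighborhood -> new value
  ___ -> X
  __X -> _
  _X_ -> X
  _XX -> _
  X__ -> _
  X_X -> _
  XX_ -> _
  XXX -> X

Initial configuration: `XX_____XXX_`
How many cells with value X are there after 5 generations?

___XXX__X__
XX__X___X_X
____X_X_X_X
XXX_X_X_X_X
_X__X_X_X_X
count of X: 5

5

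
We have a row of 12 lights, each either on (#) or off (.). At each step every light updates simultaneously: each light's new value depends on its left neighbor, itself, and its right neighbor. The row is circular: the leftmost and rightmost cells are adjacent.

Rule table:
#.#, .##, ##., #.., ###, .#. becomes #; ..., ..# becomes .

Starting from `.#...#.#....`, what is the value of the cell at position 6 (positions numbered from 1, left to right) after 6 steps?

step 1: .##..####...
step 2: .###.#####..
step 3: .##########.
step 4: .###########
step 5: ############
step 6: ############
position 6 holds #

#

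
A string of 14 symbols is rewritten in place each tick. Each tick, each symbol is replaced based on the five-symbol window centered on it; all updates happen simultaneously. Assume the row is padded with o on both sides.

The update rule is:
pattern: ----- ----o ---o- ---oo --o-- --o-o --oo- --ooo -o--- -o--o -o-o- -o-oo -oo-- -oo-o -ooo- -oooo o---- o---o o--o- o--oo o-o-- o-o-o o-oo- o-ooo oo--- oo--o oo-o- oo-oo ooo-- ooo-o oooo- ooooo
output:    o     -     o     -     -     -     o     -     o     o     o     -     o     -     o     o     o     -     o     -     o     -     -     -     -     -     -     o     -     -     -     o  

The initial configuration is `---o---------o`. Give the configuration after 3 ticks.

-oo---o---oo--

--o-ooooooo---
-o---oooo-----
-oo---o---oo--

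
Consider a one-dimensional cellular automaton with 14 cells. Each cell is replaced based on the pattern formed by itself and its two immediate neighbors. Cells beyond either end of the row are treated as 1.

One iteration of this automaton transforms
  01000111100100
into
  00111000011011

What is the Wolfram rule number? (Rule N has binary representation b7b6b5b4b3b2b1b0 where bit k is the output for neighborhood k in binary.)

position 6: 111 → 0  (bit 7 = 0)
position 8: 110 → 0  (bit 6 = 0)
position 0: 101 → 0  (bit 5 = 0)
position 2: 100 → 1  (bit 4 = 1)
position 5: 011 → 0  (bit 3 = 0)
position 1: 010 → 0  (bit 2 = 0)
position 4: 001 → 1  (bit 1 = 1)
position 3: 000 → 1  (bit 0 = 1)
bits b7..b0 = 00010011 = 19

19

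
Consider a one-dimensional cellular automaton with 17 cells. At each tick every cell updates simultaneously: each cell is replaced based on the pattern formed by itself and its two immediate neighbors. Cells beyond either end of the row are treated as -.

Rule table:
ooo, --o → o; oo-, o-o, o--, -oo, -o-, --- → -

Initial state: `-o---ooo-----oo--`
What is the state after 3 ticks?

o---o-o-----o----
---o-------o-----
--o-------o------

--o-------o------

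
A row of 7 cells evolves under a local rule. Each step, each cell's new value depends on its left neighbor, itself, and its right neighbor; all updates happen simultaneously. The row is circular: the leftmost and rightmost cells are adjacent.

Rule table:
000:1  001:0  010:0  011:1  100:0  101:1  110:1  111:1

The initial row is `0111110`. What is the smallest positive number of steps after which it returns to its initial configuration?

0111110

1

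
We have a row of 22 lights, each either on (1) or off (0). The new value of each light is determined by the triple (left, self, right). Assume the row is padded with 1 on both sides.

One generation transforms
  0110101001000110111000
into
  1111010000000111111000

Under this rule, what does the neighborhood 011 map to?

At position 1 the neighborhood is 011; the next row has 1 there.

1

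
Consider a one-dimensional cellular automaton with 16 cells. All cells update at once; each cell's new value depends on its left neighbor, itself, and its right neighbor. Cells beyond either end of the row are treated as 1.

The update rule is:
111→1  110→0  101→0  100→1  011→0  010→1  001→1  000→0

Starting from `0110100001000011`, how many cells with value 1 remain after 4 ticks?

tick 1: 0000110011100101
tick 2: 1001001101011100
tick 3: 0111110001001011
tick 4: 0011101011111001
count of 1: 10

10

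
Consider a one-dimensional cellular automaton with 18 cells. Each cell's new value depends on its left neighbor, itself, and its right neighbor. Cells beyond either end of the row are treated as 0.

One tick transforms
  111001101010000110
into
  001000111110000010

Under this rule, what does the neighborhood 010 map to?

At position 8 the neighborhood is 010; the next row has 1 there.

1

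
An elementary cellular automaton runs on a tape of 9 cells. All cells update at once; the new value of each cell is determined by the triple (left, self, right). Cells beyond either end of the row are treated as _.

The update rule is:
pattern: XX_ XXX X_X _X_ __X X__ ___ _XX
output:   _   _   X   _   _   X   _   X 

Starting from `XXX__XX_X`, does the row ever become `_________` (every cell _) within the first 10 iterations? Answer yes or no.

yes

X__X_X_X_
_X__X_X_X
__X__X_X_
___X__X_X
____X__X_
_____X__X
______X__
_______X_
________X
_________
all cells are _ at iteration 10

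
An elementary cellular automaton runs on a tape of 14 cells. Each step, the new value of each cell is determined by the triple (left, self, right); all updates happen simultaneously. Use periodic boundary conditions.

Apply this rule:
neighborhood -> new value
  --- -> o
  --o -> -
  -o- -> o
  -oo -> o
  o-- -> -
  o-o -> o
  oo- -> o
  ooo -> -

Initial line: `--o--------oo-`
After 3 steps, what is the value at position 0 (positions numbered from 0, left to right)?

o-o-oooooo-oo-
ooooo----ooooo
----o-oo-o----
position 0 holds -

-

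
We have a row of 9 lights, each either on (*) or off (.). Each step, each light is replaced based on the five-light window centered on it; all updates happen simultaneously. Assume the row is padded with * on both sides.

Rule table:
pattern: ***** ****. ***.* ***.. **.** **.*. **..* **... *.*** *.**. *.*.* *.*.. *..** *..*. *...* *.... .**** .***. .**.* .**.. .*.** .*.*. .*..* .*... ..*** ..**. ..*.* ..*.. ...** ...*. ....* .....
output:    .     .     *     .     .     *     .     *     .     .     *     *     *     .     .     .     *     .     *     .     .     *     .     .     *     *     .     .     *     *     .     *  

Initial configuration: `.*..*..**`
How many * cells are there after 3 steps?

**....***
..*..***.
....**.*.
count of *: 3

3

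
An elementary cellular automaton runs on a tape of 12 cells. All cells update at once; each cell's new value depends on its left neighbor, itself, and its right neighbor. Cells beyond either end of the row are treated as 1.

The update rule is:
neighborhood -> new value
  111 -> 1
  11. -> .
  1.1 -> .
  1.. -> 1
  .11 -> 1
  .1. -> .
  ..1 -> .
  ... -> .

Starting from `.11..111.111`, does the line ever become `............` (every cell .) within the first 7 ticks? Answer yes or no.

no

tick 1: .1.1.11..111
tick 2: .....1.1.111
tick 3: 1........111
tick 4: .1.......111
tick 5: ..1......111
tick 6: 1..1.....111
tick 7: .1..1....111
tick 7 is .1..1....111, still not uniform .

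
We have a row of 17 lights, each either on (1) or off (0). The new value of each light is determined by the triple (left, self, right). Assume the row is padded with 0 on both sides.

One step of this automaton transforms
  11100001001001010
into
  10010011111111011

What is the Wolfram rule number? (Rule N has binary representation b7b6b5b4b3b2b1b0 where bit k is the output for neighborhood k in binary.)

30

position 1: 111 → 0  (bit 7 = 0)
position 2: 110 → 0  (bit 6 = 0)
position 14: 101 → 0  (bit 5 = 0)
position 3: 100 → 1  (bit 4 = 1)
position 0: 011 → 1  (bit 3 = 1)
position 7: 010 → 1  (bit 2 = 1)
position 6: 001 → 1  (bit 1 = 1)
position 4: 000 → 0  (bit 0 = 0)
bits b7..b0 = 00011110 = 30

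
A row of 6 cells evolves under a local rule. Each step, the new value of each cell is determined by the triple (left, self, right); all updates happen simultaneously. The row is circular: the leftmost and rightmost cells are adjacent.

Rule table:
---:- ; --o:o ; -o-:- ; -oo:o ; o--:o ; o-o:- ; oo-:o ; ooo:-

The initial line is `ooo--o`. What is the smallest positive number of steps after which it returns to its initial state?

step 1: --oooo
step 2: ooo--o

2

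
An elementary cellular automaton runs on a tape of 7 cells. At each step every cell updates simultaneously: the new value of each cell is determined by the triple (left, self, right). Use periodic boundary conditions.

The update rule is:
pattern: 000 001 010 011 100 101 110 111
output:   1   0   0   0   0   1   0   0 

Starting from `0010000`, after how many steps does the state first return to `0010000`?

2

step 1: 1000111
step 2: 0010000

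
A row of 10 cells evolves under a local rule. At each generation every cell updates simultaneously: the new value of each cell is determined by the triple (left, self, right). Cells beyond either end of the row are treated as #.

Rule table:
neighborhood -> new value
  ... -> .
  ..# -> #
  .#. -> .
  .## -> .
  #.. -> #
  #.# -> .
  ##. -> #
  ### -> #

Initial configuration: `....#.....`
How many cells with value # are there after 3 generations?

5

#..#.#...#
###...#.#.
####.#....
count of #: 5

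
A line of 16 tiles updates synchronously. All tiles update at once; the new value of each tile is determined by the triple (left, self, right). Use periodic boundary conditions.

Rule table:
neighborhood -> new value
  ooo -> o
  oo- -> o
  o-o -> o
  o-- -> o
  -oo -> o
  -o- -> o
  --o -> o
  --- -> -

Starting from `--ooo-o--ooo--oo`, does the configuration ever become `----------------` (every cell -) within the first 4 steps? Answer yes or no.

oooooooooooooooo
oooooooooooooooo  (fixed point — unchanged through step 4)
step 4 is oooooooooooooooo, still not uniform -

no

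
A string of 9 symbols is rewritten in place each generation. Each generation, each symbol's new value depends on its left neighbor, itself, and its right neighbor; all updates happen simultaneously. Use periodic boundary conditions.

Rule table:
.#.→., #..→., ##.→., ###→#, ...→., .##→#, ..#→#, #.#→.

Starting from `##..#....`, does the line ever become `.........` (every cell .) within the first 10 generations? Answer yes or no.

no

#..#....#
..#....##
.#....##.
#....##..
....##..#
...##..#.
..##..#..
.##..#...
##..#....  (repeats generation 0; period 9)
generation 10: #..#....#
generation 10 is #..#....#, still not uniform .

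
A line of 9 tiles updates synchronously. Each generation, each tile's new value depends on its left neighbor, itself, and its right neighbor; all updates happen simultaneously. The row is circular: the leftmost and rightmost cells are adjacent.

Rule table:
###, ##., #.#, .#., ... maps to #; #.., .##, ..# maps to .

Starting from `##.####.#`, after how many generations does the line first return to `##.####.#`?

###.####.
.###.####
#.###.###
##.###.##
###.###.#
####.###.
.####.###
#.####.##
##.####.#

9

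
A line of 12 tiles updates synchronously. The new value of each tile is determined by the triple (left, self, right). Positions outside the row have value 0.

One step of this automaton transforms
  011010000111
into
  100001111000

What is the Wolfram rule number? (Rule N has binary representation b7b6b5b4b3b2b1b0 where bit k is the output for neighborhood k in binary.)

position 10: 111 → 0  (bit 7 = 0)
position 2: 110 → 0  (bit 6 = 0)
position 3: 101 → 0  (bit 5 = 0)
position 5: 100 → 1  (bit 4 = 1)
position 1: 011 → 0  (bit 3 = 0)
position 4: 010 → 0  (bit 2 = 0)
position 0: 001 → 1  (bit 1 = 1)
position 6: 000 → 1  (bit 0 = 1)
bits b7..b0 = 00010011 = 19

19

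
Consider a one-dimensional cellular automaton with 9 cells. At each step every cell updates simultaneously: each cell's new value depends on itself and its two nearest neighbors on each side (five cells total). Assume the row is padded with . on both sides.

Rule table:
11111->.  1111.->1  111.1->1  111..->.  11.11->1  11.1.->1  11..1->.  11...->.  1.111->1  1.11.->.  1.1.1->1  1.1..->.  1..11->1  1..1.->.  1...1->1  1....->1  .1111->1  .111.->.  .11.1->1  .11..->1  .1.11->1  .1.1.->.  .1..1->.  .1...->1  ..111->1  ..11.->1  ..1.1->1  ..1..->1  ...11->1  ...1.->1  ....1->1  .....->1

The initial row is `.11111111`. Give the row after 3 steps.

111111.1.

111....1.
1...11111
111111.1.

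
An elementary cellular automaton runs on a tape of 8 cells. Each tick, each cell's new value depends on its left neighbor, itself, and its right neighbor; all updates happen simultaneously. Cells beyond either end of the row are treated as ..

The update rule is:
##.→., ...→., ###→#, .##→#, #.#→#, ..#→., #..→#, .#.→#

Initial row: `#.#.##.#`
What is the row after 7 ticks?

##.##.##

#####.##
####.##.
###.##.#
##.##.##
#.##.##.
###.##.#  (repeats tick 3; period 3)
tick 7: ##.##.##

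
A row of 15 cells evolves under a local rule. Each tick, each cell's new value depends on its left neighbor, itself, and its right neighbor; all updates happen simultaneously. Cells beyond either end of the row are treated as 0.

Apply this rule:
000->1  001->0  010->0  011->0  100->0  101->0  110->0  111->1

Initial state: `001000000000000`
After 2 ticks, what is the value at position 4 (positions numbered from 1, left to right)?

0

tick 1: 100011111111111
tick 2: 001001111111110
position 4 holds 0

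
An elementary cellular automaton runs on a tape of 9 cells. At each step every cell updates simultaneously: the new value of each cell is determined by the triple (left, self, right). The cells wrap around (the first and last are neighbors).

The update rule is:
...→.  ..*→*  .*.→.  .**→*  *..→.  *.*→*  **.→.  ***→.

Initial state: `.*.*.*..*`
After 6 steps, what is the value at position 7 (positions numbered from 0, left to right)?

step 1: *.*.*..*.
step 2: .*.*..*.*
step 3: *.*..*.*.
step 4: .*..*.*.*
step 5: *..*.*.*.
step 6: ..*.*.*.*
position 7 holds .

.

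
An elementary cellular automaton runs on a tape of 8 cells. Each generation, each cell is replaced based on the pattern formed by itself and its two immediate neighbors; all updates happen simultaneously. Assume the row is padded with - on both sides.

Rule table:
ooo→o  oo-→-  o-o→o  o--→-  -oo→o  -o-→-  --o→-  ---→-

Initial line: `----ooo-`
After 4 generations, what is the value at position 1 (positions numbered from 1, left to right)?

generation 1: ----oo--
generation 2: ----o---
generation 3: --------
generation 4: --------
position 1 holds -

-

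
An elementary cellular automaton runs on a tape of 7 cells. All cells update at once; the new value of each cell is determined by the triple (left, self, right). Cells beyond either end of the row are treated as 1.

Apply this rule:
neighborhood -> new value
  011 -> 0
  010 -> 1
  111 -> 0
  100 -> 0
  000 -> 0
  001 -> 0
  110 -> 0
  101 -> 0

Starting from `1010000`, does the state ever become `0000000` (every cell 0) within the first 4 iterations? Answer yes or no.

no

0010000
0010000  (fixed point — unchanged through iteration 4)
iteration 4 is 0010000, still not uniform 0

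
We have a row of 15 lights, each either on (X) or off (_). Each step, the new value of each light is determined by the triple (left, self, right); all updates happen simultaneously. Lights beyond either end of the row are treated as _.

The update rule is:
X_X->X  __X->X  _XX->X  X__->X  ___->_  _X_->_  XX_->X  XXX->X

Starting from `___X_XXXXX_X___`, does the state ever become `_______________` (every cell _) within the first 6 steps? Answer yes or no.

no

__X_XXXXXXX_X__
_X_XXXXXXXXX_X_
X_XXXXXXXXXXX_X
_XXXXXXXXXXXXX_
XXXXXXXXXXXXXXX
XXXXXXXXXXXXXXX
step 6 is XXXXXXXXXXXXXXX, still not uniform _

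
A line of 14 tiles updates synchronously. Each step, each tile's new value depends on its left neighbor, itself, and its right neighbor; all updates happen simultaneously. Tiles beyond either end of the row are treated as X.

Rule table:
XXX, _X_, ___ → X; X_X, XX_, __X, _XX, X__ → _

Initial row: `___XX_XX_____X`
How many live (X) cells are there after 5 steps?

step 1: _X_______XXX__
step 2: _X_XXXXX__X___
step 3: _X__XXX___X_X_
step 4: _X___X__X_X_X_
step 5: _X_X_X__X_X_X_
count of X: 6

6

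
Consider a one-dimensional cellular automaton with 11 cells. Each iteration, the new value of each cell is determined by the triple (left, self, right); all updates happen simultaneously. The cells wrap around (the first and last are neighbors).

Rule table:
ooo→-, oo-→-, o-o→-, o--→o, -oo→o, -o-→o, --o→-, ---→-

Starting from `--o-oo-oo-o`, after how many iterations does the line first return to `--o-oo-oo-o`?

2

o-o-o--o--o
--o-oo-oo-o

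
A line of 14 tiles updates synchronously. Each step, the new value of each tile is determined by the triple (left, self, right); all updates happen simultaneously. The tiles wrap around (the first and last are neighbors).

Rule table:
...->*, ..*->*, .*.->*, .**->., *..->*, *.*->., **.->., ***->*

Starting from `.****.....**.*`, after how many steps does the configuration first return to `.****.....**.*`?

12

..**.*****...*
**....***.****
*.****.*...***
...**..****.**
***..**.**....
.*.**.....****
.*...*****.**.
*****.***....*
****...*.****.
.**.****..**..
*....**.**..**
.****.....**.*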